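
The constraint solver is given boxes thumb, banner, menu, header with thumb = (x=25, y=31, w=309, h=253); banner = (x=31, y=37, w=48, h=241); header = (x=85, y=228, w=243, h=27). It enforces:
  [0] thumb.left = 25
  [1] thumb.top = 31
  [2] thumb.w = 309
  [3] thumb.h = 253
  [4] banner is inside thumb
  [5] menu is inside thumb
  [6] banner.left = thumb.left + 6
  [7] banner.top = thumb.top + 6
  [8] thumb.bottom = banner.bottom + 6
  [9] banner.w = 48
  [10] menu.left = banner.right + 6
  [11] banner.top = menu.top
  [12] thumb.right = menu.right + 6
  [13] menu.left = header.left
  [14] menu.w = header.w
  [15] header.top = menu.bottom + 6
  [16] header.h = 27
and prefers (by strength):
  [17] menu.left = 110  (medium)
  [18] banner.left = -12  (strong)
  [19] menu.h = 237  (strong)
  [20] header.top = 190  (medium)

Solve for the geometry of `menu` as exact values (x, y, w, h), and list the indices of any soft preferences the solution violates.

menu = (x=85, y=37, w=243, h=185)
violated soft preferences: 17, 18, 19, 20

1. menu.x = 85  [menu.left = banner.right + 6]
2. menu.y = 37  [banner.top = menu.top]
3. menu.w = 243  [thumb.right = menu.right + 6]
4. menu.h = 185  [header.top = menu.bottom + 6]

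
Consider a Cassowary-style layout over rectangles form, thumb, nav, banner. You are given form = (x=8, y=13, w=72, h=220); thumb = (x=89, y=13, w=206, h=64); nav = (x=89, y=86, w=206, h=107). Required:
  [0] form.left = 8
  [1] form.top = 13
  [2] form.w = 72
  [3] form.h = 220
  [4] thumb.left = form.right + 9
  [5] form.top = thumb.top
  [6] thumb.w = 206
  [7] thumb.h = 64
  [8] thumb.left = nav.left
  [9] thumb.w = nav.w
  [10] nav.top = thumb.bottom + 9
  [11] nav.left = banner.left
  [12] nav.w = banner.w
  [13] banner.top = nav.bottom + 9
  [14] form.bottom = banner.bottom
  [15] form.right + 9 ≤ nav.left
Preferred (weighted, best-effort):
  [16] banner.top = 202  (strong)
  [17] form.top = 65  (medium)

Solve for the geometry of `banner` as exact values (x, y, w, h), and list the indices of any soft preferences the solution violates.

1. banner.x = 89  [nav.left = banner.left]
2. banner.w = 206  [nav.w = banner.w]
3. banner.y = 202  [banner.top = nav.bottom + 9]
4. banner.h = 31  [form.bottom = banner.bottom]

banner = (x=89, y=202, w=206, h=31)
violated soft preferences: 17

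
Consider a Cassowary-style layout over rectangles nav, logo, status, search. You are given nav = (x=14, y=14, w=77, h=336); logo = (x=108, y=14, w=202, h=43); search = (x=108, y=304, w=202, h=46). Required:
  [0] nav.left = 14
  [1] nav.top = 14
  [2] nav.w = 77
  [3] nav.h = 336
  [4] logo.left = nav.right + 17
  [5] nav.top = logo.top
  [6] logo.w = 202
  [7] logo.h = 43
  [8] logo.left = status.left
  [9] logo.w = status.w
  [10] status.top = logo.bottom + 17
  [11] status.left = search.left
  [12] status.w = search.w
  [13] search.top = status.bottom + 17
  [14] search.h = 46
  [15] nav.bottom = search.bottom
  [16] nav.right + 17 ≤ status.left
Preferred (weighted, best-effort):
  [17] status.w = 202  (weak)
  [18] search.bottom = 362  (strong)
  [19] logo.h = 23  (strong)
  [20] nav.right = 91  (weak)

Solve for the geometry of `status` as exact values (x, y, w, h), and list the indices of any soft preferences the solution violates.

1. status.x = 108  [logo.left = status.left]
2. status.w = 202  [logo.w = status.w]
3. status.y = 74  [status.top = logo.bottom + 17]
4. status.h = 213  [search.top = status.bottom + 17]

status = (x=108, y=74, w=202, h=213)
violated soft preferences: 18, 19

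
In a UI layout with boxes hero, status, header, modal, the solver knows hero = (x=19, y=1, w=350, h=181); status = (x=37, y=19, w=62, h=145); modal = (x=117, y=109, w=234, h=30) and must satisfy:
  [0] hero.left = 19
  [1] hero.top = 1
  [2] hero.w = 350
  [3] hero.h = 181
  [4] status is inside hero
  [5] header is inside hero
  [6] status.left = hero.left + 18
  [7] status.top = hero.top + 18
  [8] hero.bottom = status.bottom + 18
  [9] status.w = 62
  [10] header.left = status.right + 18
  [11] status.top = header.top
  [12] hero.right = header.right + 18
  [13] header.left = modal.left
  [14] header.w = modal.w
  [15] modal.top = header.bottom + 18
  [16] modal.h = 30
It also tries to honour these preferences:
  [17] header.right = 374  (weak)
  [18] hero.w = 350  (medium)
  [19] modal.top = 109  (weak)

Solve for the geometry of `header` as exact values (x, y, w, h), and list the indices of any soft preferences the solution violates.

1. header.x = 117  [header.left = status.right + 18]
2. header.y = 19  [status.top = header.top]
3. header.w = 234  [hero.right = header.right + 18]
4. header.h = 72  [modal.top = header.bottom + 18]

header = (x=117, y=19, w=234, h=72)
violated soft preferences: 17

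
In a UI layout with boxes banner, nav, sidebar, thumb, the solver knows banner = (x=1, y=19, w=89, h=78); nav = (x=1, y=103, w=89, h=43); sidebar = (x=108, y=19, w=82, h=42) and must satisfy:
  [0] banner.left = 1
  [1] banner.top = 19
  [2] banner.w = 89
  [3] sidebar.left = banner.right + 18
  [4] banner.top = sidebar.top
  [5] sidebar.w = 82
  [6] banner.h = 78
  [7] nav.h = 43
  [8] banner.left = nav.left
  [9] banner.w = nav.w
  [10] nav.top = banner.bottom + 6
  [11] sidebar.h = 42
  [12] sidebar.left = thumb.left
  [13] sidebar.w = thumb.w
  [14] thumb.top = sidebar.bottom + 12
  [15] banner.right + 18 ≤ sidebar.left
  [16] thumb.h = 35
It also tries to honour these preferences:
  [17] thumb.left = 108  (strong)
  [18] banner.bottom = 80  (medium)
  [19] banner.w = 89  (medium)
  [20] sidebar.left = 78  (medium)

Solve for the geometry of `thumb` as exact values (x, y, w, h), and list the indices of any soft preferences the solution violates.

thumb = (x=108, y=73, w=82, h=35)
violated soft preferences: 18, 20

1. thumb.x = 108  [sidebar.left = thumb.left]
2. thumb.w = 82  [sidebar.w = thumb.w]
3. thumb.y = 73  [thumb.top = sidebar.bottom + 12]
4. thumb.h = 35  [thumb.h = 35]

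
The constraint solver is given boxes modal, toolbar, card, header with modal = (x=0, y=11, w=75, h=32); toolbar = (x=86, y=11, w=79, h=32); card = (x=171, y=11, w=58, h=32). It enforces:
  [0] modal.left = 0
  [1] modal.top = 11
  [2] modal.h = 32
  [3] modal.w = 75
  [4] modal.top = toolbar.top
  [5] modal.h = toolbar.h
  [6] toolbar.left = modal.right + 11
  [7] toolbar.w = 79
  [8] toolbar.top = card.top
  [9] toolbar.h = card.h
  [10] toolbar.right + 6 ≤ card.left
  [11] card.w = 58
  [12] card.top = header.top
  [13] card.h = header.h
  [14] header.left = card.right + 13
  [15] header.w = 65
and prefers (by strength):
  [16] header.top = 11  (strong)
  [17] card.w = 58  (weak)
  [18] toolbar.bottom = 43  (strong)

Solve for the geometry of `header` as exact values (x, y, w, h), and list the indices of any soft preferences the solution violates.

1. header.y = 11  [card.top = header.top]
2. header.h = 32  [card.h = header.h]
3. header.x = 242  [header.left = card.right + 13]
4. header.w = 65  [header.w = 65]

header = (x=242, y=11, w=65, h=32)
violated soft preferences: none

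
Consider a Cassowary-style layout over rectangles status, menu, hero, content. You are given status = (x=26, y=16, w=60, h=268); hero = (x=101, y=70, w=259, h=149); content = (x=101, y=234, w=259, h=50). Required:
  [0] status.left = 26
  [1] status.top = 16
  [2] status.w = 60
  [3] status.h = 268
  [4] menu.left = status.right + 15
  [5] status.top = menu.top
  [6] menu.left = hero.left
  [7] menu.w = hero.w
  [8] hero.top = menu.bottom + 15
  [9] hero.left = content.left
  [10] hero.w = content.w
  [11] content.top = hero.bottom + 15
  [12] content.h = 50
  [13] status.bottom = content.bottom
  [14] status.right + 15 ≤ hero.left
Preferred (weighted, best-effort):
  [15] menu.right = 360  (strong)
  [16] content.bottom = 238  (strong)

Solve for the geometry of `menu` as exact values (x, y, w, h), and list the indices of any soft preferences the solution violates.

menu = (x=101, y=16, w=259, h=39)
violated soft preferences: 16

1. menu.x = 101  [menu.left = status.right + 15]
2. menu.y = 16  [status.top = menu.top]
3. menu.w = 259  [menu.w = hero.w]
4. menu.h = 39  [hero.top = menu.bottom + 15]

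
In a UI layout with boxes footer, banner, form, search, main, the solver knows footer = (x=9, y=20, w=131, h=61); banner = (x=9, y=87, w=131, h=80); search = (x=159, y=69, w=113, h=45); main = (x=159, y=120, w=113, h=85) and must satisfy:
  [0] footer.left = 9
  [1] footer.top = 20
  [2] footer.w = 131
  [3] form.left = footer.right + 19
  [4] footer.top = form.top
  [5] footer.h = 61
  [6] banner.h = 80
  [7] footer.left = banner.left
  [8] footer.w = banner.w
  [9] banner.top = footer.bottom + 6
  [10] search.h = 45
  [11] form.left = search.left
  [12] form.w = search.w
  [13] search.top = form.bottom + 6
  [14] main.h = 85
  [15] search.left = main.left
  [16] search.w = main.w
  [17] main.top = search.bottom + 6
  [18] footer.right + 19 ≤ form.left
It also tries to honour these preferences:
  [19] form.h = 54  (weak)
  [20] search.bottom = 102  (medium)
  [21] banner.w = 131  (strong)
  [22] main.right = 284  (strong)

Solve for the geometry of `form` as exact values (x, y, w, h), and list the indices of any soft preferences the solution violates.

1. form.x = 159  [form.left = footer.right + 19]
2. form.y = 20  [footer.top = form.top]
3. form.w = 113  [form.w = search.w]
4. form.h = 43  [search.top = form.bottom + 6]

form = (x=159, y=20, w=113, h=43)
violated soft preferences: 19, 20, 22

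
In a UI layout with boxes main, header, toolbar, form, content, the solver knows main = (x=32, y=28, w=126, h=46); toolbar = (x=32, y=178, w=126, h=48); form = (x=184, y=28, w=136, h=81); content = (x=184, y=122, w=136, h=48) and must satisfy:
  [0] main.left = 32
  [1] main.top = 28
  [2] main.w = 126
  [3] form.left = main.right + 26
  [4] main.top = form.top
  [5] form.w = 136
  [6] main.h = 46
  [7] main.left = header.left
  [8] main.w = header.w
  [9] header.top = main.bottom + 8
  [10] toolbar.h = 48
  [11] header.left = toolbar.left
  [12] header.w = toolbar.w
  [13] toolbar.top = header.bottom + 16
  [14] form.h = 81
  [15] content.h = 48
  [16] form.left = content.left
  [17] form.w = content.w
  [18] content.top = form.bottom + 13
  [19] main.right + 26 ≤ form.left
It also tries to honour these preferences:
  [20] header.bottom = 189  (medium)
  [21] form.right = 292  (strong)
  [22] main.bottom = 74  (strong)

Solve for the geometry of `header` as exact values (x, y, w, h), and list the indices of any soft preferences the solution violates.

header = (x=32, y=82, w=126, h=80)
violated soft preferences: 20, 21

1. header.x = 32  [main.left = header.left]
2. header.w = 126  [main.w = header.w]
3. header.y = 82  [header.top = main.bottom + 8]
4. header.h = 80  [toolbar.top = header.bottom + 16]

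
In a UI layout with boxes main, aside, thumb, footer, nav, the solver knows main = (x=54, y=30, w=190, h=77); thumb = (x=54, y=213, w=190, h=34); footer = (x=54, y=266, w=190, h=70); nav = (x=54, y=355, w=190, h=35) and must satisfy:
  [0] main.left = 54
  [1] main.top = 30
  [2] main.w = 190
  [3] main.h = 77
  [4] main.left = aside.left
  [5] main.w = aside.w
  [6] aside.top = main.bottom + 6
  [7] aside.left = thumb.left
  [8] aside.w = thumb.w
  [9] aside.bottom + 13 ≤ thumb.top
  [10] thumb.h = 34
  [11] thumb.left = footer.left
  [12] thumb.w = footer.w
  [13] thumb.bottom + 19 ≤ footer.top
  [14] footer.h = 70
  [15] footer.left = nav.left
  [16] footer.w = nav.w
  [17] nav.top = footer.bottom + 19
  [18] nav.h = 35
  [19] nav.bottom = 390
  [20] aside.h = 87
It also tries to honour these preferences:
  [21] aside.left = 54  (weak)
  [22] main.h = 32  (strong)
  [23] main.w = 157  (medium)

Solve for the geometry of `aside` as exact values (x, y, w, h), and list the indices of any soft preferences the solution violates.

1. aside.x = 54  [main.left = aside.left]
2. aside.w = 190  [main.w = aside.w]
3. aside.y = 113  [aside.top = main.bottom + 6]
4. aside.h = 87  [aside.h = 87]

aside = (x=54, y=113, w=190, h=87)
violated soft preferences: 22, 23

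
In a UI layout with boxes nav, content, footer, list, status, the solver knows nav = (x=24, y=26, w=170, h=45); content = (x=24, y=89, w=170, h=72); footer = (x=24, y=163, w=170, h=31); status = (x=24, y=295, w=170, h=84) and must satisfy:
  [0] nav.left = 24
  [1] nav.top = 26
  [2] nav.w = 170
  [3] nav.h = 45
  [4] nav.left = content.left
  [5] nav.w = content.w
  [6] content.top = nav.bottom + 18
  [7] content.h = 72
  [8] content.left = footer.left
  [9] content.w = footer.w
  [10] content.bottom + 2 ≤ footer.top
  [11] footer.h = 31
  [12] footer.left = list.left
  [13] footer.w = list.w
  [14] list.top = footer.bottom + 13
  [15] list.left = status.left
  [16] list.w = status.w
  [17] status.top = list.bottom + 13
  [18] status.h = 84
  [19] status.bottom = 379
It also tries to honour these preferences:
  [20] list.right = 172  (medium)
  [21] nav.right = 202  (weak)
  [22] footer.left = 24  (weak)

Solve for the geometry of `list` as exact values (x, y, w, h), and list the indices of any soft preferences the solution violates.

1. list.x = 24  [footer.left = list.left]
2. list.w = 170  [footer.w = list.w]
3. list.y = 207  [list.top = footer.bottom + 13]
4. list.h = 75  [status.top = list.bottom + 13]

list = (x=24, y=207, w=170, h=75)
violated soft preferences: 20, 21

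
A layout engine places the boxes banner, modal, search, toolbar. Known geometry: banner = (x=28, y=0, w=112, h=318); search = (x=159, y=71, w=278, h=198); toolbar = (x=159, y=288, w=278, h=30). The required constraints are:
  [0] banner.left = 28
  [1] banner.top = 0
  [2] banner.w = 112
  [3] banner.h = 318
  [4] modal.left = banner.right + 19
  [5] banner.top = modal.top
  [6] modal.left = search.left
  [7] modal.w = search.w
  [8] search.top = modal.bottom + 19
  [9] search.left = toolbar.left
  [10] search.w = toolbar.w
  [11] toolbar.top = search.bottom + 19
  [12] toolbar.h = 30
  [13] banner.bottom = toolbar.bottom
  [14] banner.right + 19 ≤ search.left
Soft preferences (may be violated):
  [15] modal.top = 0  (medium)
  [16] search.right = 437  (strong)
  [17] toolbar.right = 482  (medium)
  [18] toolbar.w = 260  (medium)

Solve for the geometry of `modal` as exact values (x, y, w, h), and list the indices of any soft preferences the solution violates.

modal = (x=159, y=0, w=278, h=52)
violated soft preferences: 17, 18

1. modal.x = 159  [modal.left = banner.right + 19]
2. modal.y = 0  [banner.top = modal.top]
3. modal.w = 278  [modal.w = search.w]
4. modal.h = 52  [search.top = modal.bottom + 19]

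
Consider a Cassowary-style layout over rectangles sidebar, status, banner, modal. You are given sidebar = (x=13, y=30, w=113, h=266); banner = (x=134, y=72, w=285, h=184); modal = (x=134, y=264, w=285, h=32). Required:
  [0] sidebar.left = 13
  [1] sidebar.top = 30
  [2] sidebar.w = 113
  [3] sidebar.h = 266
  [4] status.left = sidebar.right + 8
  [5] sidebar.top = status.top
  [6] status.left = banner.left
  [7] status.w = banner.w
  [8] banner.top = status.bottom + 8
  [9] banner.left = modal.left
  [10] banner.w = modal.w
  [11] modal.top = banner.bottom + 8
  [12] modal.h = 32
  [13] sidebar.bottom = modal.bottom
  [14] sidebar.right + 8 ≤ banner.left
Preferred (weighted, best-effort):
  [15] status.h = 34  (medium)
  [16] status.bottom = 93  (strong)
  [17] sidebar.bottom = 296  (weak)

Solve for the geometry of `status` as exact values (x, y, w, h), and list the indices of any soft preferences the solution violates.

status = (x=134, y=30, w=285, h=34)
violated soft preferences: 16

1. status.x = 134  [status.left = sidebar.right + 8]
2. status.y = 30  [sidebar.top = status.top]
3. status.w = 285  [status.w = banner.w]
4. status.h = 34  [banner.top = status.bottom + 8]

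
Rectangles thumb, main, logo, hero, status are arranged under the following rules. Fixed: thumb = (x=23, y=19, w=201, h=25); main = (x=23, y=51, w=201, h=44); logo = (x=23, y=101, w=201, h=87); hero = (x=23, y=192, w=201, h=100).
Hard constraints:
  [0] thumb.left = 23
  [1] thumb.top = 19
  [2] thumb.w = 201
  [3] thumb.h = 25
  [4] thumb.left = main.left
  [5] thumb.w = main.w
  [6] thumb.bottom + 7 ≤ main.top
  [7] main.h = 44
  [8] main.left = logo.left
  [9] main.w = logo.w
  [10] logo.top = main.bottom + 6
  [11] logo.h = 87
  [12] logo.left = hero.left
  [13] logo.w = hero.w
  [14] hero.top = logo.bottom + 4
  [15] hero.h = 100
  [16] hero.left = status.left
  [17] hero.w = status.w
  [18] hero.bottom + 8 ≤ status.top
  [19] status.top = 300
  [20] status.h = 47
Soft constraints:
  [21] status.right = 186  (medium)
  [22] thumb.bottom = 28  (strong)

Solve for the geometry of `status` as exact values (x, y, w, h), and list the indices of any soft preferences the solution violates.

status = (x=23, y=300, w=201, h=47)
violated soft preferences: 21, 22

1. status.x = 23  [hero.left = status.left]
2. status.w = 201  [hero.w = status.w]
3. status.y = 300  [status.top = 300]
4. status.h = 47  [status.h = 47]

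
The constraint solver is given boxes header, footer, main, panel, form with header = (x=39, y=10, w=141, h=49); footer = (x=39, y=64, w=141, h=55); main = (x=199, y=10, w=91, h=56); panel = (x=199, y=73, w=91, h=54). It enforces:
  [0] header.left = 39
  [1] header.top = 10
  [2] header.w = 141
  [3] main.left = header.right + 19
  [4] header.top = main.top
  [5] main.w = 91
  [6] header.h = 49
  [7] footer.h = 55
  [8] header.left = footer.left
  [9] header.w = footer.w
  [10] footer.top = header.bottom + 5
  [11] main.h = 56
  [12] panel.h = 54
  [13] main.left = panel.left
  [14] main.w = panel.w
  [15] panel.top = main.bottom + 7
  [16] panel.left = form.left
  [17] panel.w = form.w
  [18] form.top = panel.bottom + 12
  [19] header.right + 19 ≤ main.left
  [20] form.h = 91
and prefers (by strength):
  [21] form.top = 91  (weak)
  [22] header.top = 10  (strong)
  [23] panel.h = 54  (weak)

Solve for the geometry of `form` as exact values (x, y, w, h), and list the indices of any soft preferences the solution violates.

form = (x=199, y=139, w=91, h=91)
violated soft preferences: 21

1. form.x = 199  [panel.left = form.left]
2. form.w = 91  [panel.w = form.w]
3. form.y = 139  [form.top = panel.bottom + 12]
4. form.h = 91  [form.h = 91]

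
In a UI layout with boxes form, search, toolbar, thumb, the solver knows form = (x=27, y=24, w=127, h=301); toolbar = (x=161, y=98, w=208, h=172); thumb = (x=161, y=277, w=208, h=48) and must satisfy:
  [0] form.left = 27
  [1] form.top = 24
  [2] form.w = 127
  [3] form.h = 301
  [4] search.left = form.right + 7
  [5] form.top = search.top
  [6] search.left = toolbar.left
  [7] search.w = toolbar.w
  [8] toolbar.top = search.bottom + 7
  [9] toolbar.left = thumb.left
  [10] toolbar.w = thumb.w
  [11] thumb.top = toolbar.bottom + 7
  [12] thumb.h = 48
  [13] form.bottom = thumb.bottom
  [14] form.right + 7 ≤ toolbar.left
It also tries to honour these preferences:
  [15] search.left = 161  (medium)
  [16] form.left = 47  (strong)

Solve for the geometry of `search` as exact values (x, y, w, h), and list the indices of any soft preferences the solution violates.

1. search.x = 161  [search.left = form.right + 7]
2. search.y = 24  [form.top = search.top]
3. search.w = 208  [search.w = toolbar.w]
4. search.h = 67  [toolbar.top = search.bottom + 7]

search = (x=161, y=24, w=208, h=67)
violated soft preferences: 16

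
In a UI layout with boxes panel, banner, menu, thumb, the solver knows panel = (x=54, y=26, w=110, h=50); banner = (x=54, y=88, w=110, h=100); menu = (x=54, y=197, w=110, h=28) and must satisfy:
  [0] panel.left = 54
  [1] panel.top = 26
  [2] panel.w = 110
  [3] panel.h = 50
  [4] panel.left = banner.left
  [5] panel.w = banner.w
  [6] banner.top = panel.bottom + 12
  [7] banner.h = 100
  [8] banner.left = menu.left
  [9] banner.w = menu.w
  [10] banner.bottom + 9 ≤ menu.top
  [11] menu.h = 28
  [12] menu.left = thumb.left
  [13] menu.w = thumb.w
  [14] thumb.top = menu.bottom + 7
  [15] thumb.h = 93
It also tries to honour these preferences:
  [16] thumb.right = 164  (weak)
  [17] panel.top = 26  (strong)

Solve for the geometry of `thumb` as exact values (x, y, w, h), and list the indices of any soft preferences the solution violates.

1. thumb.x = 54  [menu.left = thumb.left]
2. thumb.w = 110  [menu.w = thumb.w]
3. thumb.y = 232  [thumb.top = menu.bottom + 7]
4. thumb.h = 93  [thumb.h = 93]

thumb = (x=54, y=232, w=110, h=93)
violated soft preferences: none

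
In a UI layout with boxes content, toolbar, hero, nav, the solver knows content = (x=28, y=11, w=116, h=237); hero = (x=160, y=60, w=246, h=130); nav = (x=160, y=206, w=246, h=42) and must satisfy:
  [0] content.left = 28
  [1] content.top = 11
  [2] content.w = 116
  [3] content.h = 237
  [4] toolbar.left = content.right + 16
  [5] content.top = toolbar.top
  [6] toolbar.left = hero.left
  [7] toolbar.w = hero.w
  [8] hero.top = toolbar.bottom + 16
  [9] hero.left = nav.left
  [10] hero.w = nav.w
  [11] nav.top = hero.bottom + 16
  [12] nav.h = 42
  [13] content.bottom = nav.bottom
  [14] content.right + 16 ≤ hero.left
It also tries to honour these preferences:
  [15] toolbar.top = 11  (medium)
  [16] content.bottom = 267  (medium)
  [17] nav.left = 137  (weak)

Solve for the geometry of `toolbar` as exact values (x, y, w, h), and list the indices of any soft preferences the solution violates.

toolbar = (x=160, y=11, w=246, h=33)
violated soft preferences: 16, 17

1. toolbar.x = 160  [toolbar.left = content.right + 16]
2. toolbar.y = 11  [content.top = toolbar.top]
3. toolbar.w = 246  [toolbar.w = hero.w]
4. toolbar.h = 33  [hero.top = toolbar.bottom + 16]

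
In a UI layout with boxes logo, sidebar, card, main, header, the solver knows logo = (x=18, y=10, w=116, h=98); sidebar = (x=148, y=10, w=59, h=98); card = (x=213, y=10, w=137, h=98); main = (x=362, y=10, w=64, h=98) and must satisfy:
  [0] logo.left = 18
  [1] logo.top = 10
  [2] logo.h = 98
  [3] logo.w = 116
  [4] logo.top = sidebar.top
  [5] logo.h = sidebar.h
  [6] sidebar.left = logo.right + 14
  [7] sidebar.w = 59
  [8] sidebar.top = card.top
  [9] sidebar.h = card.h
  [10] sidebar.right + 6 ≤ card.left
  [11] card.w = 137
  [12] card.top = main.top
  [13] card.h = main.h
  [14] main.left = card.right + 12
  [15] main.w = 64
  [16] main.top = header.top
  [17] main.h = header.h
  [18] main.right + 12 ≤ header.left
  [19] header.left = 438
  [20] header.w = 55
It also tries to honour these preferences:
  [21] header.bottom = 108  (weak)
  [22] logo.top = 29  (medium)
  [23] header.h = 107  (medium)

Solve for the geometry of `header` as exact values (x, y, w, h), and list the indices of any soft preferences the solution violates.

header = (x=438, y=10, w=55, h=98)
violated soft preferences: 22, 23

1. header.y = 10  [main.top = header.top]
2. header.h = 98  [main.h = header.h]
3. header.x = 438  [header.left = 438]
4. header.w = 55  [header.w = 55]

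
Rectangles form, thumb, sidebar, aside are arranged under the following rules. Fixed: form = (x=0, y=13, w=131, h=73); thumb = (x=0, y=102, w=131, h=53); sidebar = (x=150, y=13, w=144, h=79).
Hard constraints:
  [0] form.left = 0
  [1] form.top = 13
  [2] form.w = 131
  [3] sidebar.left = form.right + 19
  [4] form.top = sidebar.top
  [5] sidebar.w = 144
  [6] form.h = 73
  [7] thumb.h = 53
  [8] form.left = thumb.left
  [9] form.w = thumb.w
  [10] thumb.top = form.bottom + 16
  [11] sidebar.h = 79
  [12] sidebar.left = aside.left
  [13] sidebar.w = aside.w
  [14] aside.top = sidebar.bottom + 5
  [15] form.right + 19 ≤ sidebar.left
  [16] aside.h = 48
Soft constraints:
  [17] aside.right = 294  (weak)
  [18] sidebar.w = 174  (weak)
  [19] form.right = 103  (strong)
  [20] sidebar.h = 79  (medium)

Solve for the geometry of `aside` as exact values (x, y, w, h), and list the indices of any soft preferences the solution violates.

1. aside.x = 150  [sidebar.left = aside.left]
2. aside.w = 144  [sidebar.w = aside.w]
3. aside.y = 97  [aside.top = sidebar.bottom + 5]
4. aside.h = 48  [aside.h = 48]

aside = (x=150, y=97, w=144, h=48)
violated soft preferences: 18, 19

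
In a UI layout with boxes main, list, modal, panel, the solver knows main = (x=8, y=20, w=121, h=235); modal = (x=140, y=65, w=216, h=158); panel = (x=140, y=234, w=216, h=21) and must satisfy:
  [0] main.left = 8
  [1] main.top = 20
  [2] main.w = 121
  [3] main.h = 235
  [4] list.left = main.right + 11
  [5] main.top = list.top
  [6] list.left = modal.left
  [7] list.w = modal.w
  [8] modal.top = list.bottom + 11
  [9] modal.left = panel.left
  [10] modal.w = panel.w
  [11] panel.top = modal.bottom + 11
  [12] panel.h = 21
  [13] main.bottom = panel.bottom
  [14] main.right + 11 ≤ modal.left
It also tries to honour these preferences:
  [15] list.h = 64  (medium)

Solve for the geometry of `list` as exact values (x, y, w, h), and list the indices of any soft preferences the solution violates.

list = (x=140, y=20, w=216, h=34)
violated soft preferences: 15

1. list.x = 140  [list.left = main.right + 11]
2. list.y = 20  [main.top = list.top]
3. list.w = 216  [list.w = modal.w]
4. list.h = 34  [modal.top = list.bottom + 11]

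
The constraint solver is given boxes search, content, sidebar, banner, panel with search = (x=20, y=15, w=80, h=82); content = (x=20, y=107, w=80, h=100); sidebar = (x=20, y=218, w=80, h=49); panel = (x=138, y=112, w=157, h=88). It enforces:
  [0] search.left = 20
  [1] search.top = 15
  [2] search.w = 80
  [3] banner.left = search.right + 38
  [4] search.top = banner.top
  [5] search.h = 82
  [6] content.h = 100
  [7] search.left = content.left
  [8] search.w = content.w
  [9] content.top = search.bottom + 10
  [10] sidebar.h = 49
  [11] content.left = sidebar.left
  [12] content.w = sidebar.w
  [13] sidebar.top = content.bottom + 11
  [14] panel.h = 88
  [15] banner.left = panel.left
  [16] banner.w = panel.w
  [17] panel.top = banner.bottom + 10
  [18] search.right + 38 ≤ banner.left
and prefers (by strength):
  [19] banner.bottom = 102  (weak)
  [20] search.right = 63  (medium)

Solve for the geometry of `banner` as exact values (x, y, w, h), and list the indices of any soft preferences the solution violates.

banner = (x=138, y=15, w=157, h=87)
violated soft preferences: 20

1. banner.x = 138  [banner.left = search.right + 38]
2. banner.y = 15  [search.top = banner.top]
3. banner.w = 157  [banner.w = panel.w]
4. banner.h = 87  [panel.top = banner.bottom + 10]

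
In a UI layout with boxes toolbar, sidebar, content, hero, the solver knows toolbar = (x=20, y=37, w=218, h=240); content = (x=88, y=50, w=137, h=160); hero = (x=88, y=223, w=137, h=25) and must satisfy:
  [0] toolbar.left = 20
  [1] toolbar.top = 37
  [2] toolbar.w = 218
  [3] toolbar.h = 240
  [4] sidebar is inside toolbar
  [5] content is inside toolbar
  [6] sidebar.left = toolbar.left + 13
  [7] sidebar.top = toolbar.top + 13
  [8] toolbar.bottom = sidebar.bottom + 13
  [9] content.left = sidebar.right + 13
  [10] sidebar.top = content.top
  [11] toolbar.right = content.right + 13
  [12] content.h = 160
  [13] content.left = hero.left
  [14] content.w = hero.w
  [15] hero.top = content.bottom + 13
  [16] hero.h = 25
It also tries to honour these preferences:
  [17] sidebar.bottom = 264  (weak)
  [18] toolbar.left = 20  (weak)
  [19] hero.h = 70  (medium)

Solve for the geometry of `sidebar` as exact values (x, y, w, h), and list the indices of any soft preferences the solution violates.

1. sidebar.x = 33  [sidebar.left = toolbar.left + 13]
2. sidebar.y = 50  [sidebar.top = toolbar.top + 13]
3. sidebar.h = 214  [toolbar.bottom = sidebar.bottom + 13]
4. sidebar.w = 42  [content.left = sidebar.right + 13]

sidebar = (x=33, y=50, w=42, h=214)
violated soft preferences: 19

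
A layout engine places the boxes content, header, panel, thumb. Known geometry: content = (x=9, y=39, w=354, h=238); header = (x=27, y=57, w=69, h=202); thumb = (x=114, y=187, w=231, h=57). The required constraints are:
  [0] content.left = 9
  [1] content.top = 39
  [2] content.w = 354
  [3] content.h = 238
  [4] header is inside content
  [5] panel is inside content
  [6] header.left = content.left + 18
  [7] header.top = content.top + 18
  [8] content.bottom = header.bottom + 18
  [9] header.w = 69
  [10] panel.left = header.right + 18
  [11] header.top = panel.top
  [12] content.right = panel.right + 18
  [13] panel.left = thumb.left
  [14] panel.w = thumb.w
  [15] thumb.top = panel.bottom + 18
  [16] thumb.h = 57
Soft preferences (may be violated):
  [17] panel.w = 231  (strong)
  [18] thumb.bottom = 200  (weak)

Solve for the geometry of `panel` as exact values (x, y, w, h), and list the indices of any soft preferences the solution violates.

1. panel.x = 114  [panel.left = header.right + 18]
2. panel.y = 57  [header.top = panel.top]
3. panel.w = 231  [content.right = panel.right + 18]
4. panel.h = 112  [thumb.top = panel.bottom + 18]

panel = (x=114, y=57, w=231, h=112)
violated soft preferences: 18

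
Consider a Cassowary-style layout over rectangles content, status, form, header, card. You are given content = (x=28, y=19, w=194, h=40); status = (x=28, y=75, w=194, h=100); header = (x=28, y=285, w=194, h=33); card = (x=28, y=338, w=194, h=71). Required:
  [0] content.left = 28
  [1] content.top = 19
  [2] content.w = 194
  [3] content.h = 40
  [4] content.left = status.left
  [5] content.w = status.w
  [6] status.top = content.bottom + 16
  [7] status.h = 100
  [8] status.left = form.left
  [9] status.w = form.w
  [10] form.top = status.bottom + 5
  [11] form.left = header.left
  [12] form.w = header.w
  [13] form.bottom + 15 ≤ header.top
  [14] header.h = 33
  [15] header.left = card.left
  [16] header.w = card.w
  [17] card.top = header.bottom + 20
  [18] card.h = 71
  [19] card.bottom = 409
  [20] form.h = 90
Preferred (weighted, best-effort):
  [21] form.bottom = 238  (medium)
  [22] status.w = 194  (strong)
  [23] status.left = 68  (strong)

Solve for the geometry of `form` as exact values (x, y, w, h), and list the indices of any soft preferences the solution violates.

1. form.x = 28  [status.left = form.left]
2. form.w = 194  [status.w = form.w]
3. form.y = 180  [form.top = status.bottom + 5]
4. form.h = 90  [form.h = 90]

form = (x=28, y=180, w=194, h=90)
violated soft preferences: 21, 23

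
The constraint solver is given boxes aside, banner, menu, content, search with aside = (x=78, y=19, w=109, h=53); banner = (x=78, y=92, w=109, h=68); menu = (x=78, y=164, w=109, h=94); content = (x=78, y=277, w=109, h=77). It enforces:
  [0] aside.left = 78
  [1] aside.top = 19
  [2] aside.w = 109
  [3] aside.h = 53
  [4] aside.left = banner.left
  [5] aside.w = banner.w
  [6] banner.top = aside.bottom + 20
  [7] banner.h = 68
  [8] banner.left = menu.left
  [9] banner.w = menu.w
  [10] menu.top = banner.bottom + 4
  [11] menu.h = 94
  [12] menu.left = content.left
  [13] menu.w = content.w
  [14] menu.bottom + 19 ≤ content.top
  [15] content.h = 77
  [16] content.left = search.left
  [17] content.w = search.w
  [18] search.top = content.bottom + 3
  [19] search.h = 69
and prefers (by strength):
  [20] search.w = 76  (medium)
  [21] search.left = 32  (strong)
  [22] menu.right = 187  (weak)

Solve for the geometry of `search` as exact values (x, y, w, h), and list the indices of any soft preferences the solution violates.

1. search.x = 78  [content.left = search.left]
2. search.w = 109  [content.w = search.w]
3. search.y = 357  [search.top = content.bottom + 3]
4. search.h = 69  [search.h = 69]

search = (x=78, y=357, w=109, h=69)
violated soft preferences: 20, 21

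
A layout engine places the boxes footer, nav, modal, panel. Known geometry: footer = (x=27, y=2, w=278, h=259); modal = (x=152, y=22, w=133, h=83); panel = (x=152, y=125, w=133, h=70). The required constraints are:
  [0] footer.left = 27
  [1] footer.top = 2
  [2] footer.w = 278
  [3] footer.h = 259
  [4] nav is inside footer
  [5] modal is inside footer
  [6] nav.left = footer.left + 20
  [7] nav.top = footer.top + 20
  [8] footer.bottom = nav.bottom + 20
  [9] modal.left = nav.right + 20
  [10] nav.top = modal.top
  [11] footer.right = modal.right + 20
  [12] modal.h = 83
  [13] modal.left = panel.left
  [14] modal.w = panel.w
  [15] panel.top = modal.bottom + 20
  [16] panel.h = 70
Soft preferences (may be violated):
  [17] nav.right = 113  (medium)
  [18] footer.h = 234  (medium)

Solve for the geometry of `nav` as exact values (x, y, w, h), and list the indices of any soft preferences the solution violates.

1. nav.x = 47  [nav.left = footer.left + 20]
2. nav.y = 22  [nav.top = footer.top + 20]
3. nav.h = 219  [footer.bottom = nav.bottom + 20]
4. nav.w = 85  [modal.left = nav.right + 20]

nav = (x=47, y=22, w=85, h=219)
violated soft preferences: 17, 18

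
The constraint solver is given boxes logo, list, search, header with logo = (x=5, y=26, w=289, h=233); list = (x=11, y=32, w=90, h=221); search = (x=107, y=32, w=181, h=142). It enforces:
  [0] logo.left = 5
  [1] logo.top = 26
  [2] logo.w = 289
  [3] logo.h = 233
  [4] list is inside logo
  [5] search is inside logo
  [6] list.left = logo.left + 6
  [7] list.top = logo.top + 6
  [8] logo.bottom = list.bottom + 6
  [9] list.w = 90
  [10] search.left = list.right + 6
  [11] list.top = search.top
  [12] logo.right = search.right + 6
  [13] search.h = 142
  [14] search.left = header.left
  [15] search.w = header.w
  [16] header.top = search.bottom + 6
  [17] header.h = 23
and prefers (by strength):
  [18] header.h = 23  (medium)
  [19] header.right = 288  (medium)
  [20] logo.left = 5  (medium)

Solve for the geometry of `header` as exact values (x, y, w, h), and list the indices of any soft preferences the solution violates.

1. header.x = 107  [search.left = header.left]
2. header.w = 181  [search.w = header.w]
3. header.y = 180  [header.top = search.bottom + 6]
4. header.h = 23  [header.h = 23]

header = (x=107, y=180, w=181, h=23)
violated soft preferences: none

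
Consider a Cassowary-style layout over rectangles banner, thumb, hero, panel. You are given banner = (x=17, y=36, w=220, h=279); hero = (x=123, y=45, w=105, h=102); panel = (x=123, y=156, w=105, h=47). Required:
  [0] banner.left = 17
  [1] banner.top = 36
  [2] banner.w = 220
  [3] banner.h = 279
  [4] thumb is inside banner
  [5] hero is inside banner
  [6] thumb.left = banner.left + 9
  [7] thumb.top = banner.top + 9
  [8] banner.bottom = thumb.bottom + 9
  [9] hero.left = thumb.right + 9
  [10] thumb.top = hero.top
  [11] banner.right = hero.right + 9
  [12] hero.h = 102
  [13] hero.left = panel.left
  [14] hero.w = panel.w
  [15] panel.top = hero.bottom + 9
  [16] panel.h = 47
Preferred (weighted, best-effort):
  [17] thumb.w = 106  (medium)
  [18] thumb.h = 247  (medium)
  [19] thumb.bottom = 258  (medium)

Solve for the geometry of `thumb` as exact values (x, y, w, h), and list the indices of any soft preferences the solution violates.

1. thumb.x = 26  [thumb.left = banner.left + 9]
2. thumb.y = 45  [thumb.top = banner.top + 9]
3. thumb.h = 261  [banner.bottom = thumb.bottom + 9]
4. thumb.w = 88  [hero.left = thumb.right + 9]

thumb = (x=26, y=45, w=88, h=261)
violated soft preferences: 17, 18, 19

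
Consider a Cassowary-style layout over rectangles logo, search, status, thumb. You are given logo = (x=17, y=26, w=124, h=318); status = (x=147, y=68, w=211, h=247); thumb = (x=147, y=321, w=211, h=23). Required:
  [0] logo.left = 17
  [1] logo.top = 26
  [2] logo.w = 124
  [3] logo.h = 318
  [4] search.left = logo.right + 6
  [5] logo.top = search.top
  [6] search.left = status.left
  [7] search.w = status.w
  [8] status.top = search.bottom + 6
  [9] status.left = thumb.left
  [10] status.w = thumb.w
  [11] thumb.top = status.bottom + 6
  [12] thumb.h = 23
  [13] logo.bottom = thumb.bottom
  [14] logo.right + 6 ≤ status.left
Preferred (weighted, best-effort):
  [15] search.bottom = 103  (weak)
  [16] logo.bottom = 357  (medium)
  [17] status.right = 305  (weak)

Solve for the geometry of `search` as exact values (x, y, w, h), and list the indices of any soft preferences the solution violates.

1. search.x = 147  [search.left = logo.right + 6]
2. search.y = 26  [logo.top = search.top]
3. search.w = 211  [search.w = status.w]
4. search.h = 36  [status.top = search.bottom + 6]

search = (x=147, y=26, w=211, h=36)
violated soft preferences: 15, 16, 17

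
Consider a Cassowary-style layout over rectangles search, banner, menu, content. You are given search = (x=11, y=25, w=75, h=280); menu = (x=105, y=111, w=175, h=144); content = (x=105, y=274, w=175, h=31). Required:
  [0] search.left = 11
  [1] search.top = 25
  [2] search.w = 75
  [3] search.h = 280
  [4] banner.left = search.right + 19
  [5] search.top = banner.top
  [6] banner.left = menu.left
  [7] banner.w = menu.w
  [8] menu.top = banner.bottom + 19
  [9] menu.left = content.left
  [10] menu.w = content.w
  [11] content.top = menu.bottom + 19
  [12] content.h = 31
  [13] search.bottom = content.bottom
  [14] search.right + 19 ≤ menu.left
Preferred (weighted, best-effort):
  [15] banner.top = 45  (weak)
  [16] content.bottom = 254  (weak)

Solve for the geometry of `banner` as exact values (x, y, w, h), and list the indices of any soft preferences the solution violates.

1. banner.x = 105  [banner.left = search.right + 19]
2. banner.y = 25  [search.top = banner.top]
3. banner.w = 175  [banner.w = menu.w]
4. banner.h = 67  [menu.top = banner.bottom + 19]

banner = (x=105, y=25, w=175, h=67)
violated soft preferences: 15, 16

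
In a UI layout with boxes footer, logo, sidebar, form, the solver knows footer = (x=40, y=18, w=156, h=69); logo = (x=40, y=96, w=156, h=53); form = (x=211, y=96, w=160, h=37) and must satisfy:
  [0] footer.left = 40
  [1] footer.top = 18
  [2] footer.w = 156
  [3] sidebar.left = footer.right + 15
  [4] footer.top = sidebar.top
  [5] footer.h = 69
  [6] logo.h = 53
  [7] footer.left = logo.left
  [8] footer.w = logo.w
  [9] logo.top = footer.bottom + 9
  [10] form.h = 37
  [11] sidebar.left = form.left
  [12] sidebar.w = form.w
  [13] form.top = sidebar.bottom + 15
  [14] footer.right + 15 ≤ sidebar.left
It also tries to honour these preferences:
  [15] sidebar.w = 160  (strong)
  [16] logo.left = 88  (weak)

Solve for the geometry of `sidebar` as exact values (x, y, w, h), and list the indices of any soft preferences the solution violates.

1. sidebar.x = 211  [sidebar.left = footer.right + 15]
2. sidebar.y = 18  [footer.top = sidebar.top]
3. sidebar.w = 160  [sidebar.w = form.w]
4. sidebar.h = 63  [form.top = sidebar.bottom + 15]

sidebar = (x=211, y=18, w=160, h=63)
violated soft preferences: 16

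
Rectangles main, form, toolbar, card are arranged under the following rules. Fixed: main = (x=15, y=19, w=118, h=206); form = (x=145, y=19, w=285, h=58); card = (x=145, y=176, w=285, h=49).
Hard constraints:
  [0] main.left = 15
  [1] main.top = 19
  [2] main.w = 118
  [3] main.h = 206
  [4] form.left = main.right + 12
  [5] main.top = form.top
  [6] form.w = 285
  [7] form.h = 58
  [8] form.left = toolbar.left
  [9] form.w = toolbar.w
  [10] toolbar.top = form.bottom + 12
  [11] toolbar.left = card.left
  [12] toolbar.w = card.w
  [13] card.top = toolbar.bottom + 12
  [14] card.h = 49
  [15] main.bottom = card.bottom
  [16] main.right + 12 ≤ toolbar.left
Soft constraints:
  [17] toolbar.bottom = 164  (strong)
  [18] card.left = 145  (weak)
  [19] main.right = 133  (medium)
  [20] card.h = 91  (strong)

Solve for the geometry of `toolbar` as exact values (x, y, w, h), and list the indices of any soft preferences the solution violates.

toolbar = (x=145, y=89, w=285, h=75)
violated soft preferences: 20

1. toolbar.x = 145  [form.left = toolbar.left]
2. toolbar.w = 285  [form.w = toolbar.w]
3. toolbar.y = 89  [toolbar.top = form.bottom + 12]
4. toolbar.h = 75  [card.top = toolbar.bottom + 12]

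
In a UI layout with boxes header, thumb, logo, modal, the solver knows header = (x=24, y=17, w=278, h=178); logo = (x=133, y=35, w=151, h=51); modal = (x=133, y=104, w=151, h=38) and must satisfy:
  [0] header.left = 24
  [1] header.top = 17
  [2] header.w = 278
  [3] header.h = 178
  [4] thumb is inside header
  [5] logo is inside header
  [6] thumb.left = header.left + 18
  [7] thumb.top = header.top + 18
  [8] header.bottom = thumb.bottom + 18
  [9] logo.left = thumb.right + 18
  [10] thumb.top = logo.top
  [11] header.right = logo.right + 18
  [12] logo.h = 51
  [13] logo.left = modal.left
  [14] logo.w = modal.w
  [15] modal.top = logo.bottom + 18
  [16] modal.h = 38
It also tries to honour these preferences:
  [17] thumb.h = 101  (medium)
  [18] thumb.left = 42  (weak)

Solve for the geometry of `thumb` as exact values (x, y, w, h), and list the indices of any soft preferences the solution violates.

thumb = (x=42, y=35, w=73, h=142)
violated soft preferences: 17

1. thumb.x = 42  [thumb.left = header.left + 18]
2. thumb.y = 35  [thumb.top = header.top + 18]
3. thumb.h = 142  [header.bottom = thumb.bottom + 18]
4. thumb.w = 73  [logo.left = thumb.right + 18]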